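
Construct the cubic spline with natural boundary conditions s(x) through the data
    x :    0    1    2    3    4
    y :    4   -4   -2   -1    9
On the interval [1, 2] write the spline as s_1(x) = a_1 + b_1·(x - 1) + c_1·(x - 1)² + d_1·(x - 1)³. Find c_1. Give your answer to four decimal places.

With m_i denoting the second derivative at x_i, h_i = 1, 1, 1, 1, and Δ_i = (y_(i+1) − y_i)/h_i = -8, 2, 1, 10:
  1·m_0 + 4·m_1 + 1·m_2 = 6(Δ_1 - Δ_0) = 60
  1·m_1 + 4·m_2 + 1·m_3 = 6(Δ_2 - Δ_1) = -6
  1·m_2 + 4·m_3 + 1·m_4 = 6(Δ_3 - Δ_2) = 54
Natural end conditions: m_0 = m_4 = 0.
Solving the tridiagonal system: m_0 = 0, m_1 = 489/28, m_2 = -69/7, m_3 = 447/28, m_4 = 0.
On [1, 2], with s_1(x) = a_1 + b_1·(x - 1) + c_1·(x - 1)² + d_1·(x - 1)³: c_1 = m_1/2 = 489/56, d_1 = (m_2 - m_1)/(6h_1) = -255/56, b_1 = Δ_1 - h_1(2m_1 + m_2)/6 = -61/28.

8.7321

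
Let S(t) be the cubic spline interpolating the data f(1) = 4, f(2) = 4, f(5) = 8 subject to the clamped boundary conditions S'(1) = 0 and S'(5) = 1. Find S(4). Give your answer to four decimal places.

Write M_i for S''(x_i). With h_i = 1, 3 and divided differences Δ_i = 0, 4/3, the continuity of S' gives the tridiagonal system
  1·M_0 + 8·M_1 + 3·M_2 = 6(Δ_1 - Δ_0) = 8
Clamped end conditions give two more equations: 2h_0·M_0 + h_0·M_1 = 6(Δ_0 - S'(1)) = 0 and h_1·M_1 + 2h_1·M_2 = 6(S'(5) - Δ_1) = -2.
Solving: M_0 = -3/4, M_1 = 3/2, M_2 = -13/12.
On [2, 5], S(t) = 4 + 3/8·(t - 2) + 3/4·(t - 2)² - 31/216·(t - 2)³.
With (t - 2) = 2: S(4) = 713/108.

6.6019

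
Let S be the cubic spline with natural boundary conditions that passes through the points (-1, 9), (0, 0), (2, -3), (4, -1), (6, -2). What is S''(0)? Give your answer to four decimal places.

7.3902

Write M_i for S''(x_i). With h_i = 1, 2, 2, 2 and divided differences Δ_i = -9, -3/2, 1, -1/2, the continuity of S' gives the tridiagonal system
  1·M_0 + 6·M_1 + 2·M_2 = 6(Δ_1 - Δ_0) = 45
  2·M_1 + 8·M_2 + 2·M_3 = 6(Δ_2 - Δ_1) = 15
  2·M_2 + 8·M_3 + 2·M_4 = 6(Δ_3 - Δ_2) = -9
Natural end conditions: M_0 = M_4 = 0.
Forward elimination and back-substitution give M_0 = 0, M_1 = 303/41, M_2 = 27/82, M_3 = -99/82, M_4 = 0.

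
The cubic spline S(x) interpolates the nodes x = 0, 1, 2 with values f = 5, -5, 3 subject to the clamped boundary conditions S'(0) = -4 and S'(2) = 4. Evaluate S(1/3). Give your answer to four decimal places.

Write M_i for S''(x_i). With h_i = 1, 1 and divided differences Δ_i = -10, 8, the continuity of S' gives the tridiagonal system
  1·M_0 + 4·M_1 + 1·M_2 = 6(Δ_1 - Δ_0) = 108
Clamped end conditions give two more equations: 2h_0·M_0 + h_0·M_1 = 6(Δ_0 - S'(0)) = -36 and h_1·M_1 + 2h_1·M_2 = 6(S'(2) - Δ_1) = -24.
Solving the tridiagonal system: M_0 = -41, M_1 = 46, M_2 = -35.
On [0, 1], S(x) = 5 - 4·x - 41/2·x² + 29/2·x³.
With x = 1/3: S(1/3) = 52/27.

1.9259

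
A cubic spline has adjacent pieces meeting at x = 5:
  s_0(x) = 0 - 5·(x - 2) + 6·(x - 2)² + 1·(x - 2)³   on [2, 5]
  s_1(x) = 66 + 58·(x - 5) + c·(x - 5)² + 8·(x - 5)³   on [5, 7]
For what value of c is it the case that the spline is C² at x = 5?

s_0''(x) = 12 + 6·(x - 2), so s_0''(5) = 30. On the right, s_1''(5) = 2c, so c = 15.

15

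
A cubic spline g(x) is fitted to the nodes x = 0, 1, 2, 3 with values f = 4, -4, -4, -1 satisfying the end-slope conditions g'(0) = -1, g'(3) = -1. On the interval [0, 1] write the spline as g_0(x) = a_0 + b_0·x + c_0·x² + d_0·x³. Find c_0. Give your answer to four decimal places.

Let M_i = g''(x_i). Step sizes h_i = 1, 1, 1; slopes of the chords Δ_i = (y_(i+1) - y_i)/h_i = -8, 0, 3.
  1·M_0 + 4·M_1 + 1·M_2 = 6(Δ_1 - Δ_0) = 48
  1·M_1 + 4·M_2 + 1·M_3 = 6(Δ_2 - Δ_1) = 18
Clamped end conditions give two more equations: 2h_0·M_0 + h_0·M_1 = 6(Δ_0 - g'(0)) = -42 and h_2·M_2 + 2h_2·M_3 = 6(g'(3) - Δ_2) = -24.
Forward elimination and back-substitution give M_0 = -152/5, M_1 = 94/5, M_2 = 16/5, M_3 = -68/5.
On [0, 1], with g_0(x) = a_0 + b_0·x + c_0·x² + d_0·x³: c_0 = M_0/2 = -76/5, d_0 = (M_1 - M_0)/(6h_0) = 41/5, b_0 = Δ_0 - h_0(2M_0 + M_1)/6 = -1.

-15.2000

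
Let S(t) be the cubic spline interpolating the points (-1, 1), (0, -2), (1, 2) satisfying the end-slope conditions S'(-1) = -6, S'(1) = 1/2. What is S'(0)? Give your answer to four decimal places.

Write M_i for S''(x_i). With h_i = 1, 1 and divided differences Δ_i = -3, 4, the continuity of S' gives the tridiagonal system
  1·M_0 + 4·M_1 + 1·M_2 = 6(Δ_1 - Δ_0) = 42
Clamped end conditions give two more equations: 2h_0·M_0 + h_0·M_1 = 6(Δ_0 - S'(-1)) = 18 and h_1·M_1 + 2h_1·M_2 = 6(S'(1) - Δ_1) = -21.
Forward elimination and back-substitution give M_0 = 7/4, M_1 = 29/2, M_2 = -71/4.
On [0, 1], S'(t) = b_1 + 2c_1·t + 3d_1·t² with b_1 = Δ_1 - h_1(2M_1 + M_2)/6 = 17/8, c_1 = M_1/2 = 29/4, d_1 = (M_2 - M_1)/(6h_1) = -43/8. So S'(0) = 17/8.

2.1250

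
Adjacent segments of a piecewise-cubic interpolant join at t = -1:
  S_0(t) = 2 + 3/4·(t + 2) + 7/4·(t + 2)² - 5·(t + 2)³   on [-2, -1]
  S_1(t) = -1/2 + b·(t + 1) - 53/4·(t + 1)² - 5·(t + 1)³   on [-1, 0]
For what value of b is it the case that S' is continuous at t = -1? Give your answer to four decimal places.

-10.7500

S_0'(t) = 3/4 + 7/2·(t + 2) - 15·(t + 2)², so S_0'(-1) = -43/4. On the right, S_1'(-1) = b, so b = -43/4.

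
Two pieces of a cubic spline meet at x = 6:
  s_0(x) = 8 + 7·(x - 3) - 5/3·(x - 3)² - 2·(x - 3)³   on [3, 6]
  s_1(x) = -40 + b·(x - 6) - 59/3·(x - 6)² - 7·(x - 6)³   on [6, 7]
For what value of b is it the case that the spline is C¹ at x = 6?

-57

s_0'(x) = 7 - 10/3·(x - 3) - 6·(x - 3)², so s_0'(6) = -57. On the right, s_1'(6) = b, so b = -57.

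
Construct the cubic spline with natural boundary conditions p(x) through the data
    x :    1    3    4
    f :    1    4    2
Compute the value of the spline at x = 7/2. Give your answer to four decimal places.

3.2188

Write M_i for p''(x_i). With h_i = 2, 1 and divided differences Δ_i = 3/2, -2, the continuity of p' gives the tridiagonal system
  2·M_0 + 6·M_1 + 1·M_2 = 6(Δ_1 - Δ_0) = -21
Natural end conditions: M_0 = M_2 = 0.
Solving the tridiagonal system: M_0 = 0, M_1 = -7/2, M_2 = 0.
On [3, 4], p(x) = 4 - 5/6·(x - 3) - 7/4·(x - 3)² + 7/12·(x - 3)³.
With (x - 3) = 1/2: p(7/2) = 103/32.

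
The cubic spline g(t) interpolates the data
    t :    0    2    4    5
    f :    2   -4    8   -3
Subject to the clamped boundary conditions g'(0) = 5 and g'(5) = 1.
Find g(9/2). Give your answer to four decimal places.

1.2663

With M_i denoting the second derivative at x_i, h_i = 2, 2, 1, and Δ_i = (y_(i+1) − y_i)/h_i = -3, 6, -11:
  2·M_0 + 8·M_1 + 2·M_2 = 6(Δ_1 - Δ_0) = 54
  2·M_1 + 6·M_2 + 1·M_3 = 6(Δ_2 - Δ_1) = -102
Clamped end conditions give two more equations: 2h_0·M_0 + h_0·M_1 = 6(Δ_0 - g'(0)) = -48 and h_2·M_2 + 2h_2·M_3 = 6(g'(5) - Δ_2) = 72.
Solving: M_0 = -511/23, M_1 = 470/23, M_2 = -748/23, M_3 = 1202/23.
On [4, 5], g(t) = 8 - 204/23·(t - 4) - 374/23·(t - 4)² + 325/23·(t - 4)³.
With (t - 4) = 1/2: g(9/2) = 233/184.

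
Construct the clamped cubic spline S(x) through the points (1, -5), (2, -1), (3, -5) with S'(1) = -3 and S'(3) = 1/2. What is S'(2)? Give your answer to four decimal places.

0.6250

With σ_i denoting the second derivative at x_i, h_i = 1, 1, and Δ_i = (y_(i+1) − y_i)/h_i = 4, -4:
  1·σ_0 + 4·σ_1 + 1·σ_2 = 6(Δ_1 - Δ_0) = -48
Clamped end conditions give two more equations: 2h_0·σ_0 + h_0·σ_1 = 6(Δ_0 - S'(1)) = 42 and h_1·σ_1 + 2h_1·σ_2 = 6(S'(3) - Δ_1) = 27.
Solving: σ_0 = 139/4, σ_1 = -55/2, σ_2 = 109/4.
On [2, 3], S'(x) = b_1 + 2c_1·(x - 2) + 3d_1·(x - 2)² with b_1 = Δ_1 - h_1(2σ_1 + σ_2)/6 = 5/8, c_1 = σ_1/2 = -55/4, d_1 = (σ_2 - σ_1)/(6h_1) = 73/8. So S'(2) = 5/8.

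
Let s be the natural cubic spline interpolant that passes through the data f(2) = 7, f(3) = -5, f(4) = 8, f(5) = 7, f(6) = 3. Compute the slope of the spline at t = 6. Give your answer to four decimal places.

Write σ_i for s''(x_i). With h_i = 1, 1, 1, 1 and divided differences Δ_i = -12, 13, -1, -4, the continuity of s' gives the tridiagonal system
  1·σ_0 + 4·σ_1 + 1·σ_2 = 6(Δ_1 - Δ_0) = 150
  1·σ_1 + 4·σ_2 + 1·σ_3 = 6(Δ_2 - Δ_1) = -84
  1·σ_2 + 4·σ_3 + 1·σ_4 = 6(Δ_3 - Δ_2) = -18
Natural end conditions: σ_0 = σ_4 = 0.
Solving: σ_0 = 0, σ_1 = 321/7, σ_2 = -234/7, σ_3 = 27/7, σ_4 = 0.
On [5, 6], s'(t) = b_3 + 2c_3·(t - 5) + 3d_3·(t - 5)² with b_3 = Δ_3 - h_3(2σ_3 + σ_4)/6 = -37/7, c_3 = σ_3/2 = 27/14, d_3 = (σ_4 - σ_3)/(6h_3) = -9/14. So s'(6) = -47/14.

-3.3571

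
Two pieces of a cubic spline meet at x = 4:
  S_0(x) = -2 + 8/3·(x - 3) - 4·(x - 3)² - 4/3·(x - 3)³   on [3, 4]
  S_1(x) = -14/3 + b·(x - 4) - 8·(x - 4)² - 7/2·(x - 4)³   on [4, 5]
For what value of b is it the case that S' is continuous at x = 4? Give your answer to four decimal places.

-9.3333

S_0'(x) = 8/3 - 8·(x - 3) - 4·(x - 3)², so S_0'(4) = -28/3. On the right, S_1'(4) = b, so b = -28/3.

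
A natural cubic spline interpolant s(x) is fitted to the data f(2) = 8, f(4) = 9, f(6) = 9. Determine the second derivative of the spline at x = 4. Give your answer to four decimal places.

Let M_i = s''(x_i). Step sizes h_i = 2, 2; slopes of the chords Δ_i = (y_(i+1) - y_i)/h_i = 1/2, 0.
  2·M_0 + 8·M_1 + 2·M_2 = 6(Δ_1 - Δ_0) = -3
Natural end conditions: M_0 = M_2 = 0.
Hence M_0 = 0, M_1 = -3/8, M_2 = 0.

-0.3750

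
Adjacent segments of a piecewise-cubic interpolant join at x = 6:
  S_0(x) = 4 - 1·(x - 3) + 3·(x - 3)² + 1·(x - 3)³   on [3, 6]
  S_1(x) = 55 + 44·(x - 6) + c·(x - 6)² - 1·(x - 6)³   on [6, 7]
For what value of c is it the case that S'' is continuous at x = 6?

S_0''(x) = 6 + 6·(x - 3), so S_0''(6) = 24. On the right, S_1''(6) = 2c, so c = 12.

12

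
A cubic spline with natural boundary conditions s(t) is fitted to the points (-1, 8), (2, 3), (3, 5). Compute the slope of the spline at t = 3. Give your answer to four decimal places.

With M_i denoting the second derivative at x_i, h_i = 3, 1, and Δ_i = (y_(i+1) − y_i)/h_i = -5/3, 2:
  3·M_0 + 8·M_1 + 1·M_2 = 6(Δ_1 - Δ_0) = 22
Natural end conditions: M_0 = M_2 = 0.
Solving: M_0 = 0, M_1 = 11/4, M_2 = 0.
On [2, 3], s'(t) = b_1 + 2c_1·(t - 2) + 3d_1·(t - 2)² with b_1 = Δ_1 - h_1(2M_1 + M_2)/6 = 13/12, c_1 = M_1/2 = 11/8, d_1 = (M_2 - M_1)/(6h_1) = -11/24. So s'(3) = 59/24.

2.4583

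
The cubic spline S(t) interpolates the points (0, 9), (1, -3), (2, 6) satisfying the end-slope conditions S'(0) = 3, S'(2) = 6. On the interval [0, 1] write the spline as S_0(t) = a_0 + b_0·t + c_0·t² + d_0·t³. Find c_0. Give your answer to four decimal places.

Write M_i for S''(x_i). With h_i = 1, 1 and divided differences Δ_i = -12, 9, the continuity of S' gives the tridiagonal system
  1·M_0 + 4·M_1 + 1·M_2 = 6(Δ_1 - Δ_0) = 126
Clamped end conditions give two more equations: 2h_0·M_0 + h_0·M_1 = 6(Δ_0 - S'(0)) = -90 and h_1·M_1 + 2h_1·M_2 = 6(S'(2) - Δ_1) = -18.
Solving the tridiagonal system: M_0 = -75, M_1 = 60, M_2 = -39.
On [0, 1], with S_0(t) = a_0 + b_0·t + c_0·t² + d_0·t³: c_0 = M_0/2 = -75/2, d_0 = (M_1 - M_0)/(6h_0) = 45/2, b_0 = Δ_0 - h_0(2M_0 + M_1)/6 = 3.

-37.5000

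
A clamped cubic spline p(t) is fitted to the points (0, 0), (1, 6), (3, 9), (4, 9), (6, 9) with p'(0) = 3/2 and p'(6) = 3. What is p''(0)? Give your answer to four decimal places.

Let m_i = p''(x_i). Step sizes h_i = 1, 2, 1, 2; slopes of the chords Δ_i = (y_(i+1) - y_i)/h_i = 6, 3/2, 0, 0.
  1·m_0 + 6·m_1 + 2·m_2 = 6(Δ_1 - Δ_0) = -27
  2·m_1 + 6·m_2 + 1·m_3 = 6(Δ_2 - Δ_1) = -9
  1·m_2 + 6·m_3 + 2·m_4 = 6(Δ_3 - Δ_2) = 0
Clamped end conditions give two more equations: 2h_0·m_0 + h_0·m_1 = 6(Δ_0 - p'(0)) = 27 and h_3·m_3 + 2h_3·m_4 = 6(p'(6) - Δ_3) = 18.
Forward elimination and back-substitution give m_0 = 541/31, m_1 = -245/31, m_2 = 46/31, m_3 = -65/31, m_4 = 172/31.

17.4516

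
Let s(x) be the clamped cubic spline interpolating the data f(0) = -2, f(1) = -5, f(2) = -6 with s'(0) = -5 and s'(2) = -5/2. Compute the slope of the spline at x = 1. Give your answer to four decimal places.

Let M_i = s''(x_i). Step sizes h_i = 1, 1; slopes of the chords Δ_i = (y_(i+1) - y_i)/h_i = -3, -1.
  1·M_0 + 4·M_1 + 1·M_2 = 6(Δ_1 - Δ_0) = 12
Clamped end conditions give two more equations: 2h_0·M_0 + h_0·M_1 = 6(Δ_0 - s'(0)) = 12 and h_1·M_1 + 2h_1·M_2 = 6(s'(2) - Δ_1) = -9.
Hence M_0 = 17/4, M_1 = 7/2, M_2 = -25/4.
On [1, 2], s'(x) = b_1 + 2c_1·(x - 1) + 3d_1·(x - 1)² with b_1 = Δ_1 - h_1(2M_1 + M_2)/6 = -9/8, c_1 = M_1/2 = 7/4, d_1 = (M_2 - M_1)/(6h_1) = -13/8. So s'(1) = -9/8.

-1.1250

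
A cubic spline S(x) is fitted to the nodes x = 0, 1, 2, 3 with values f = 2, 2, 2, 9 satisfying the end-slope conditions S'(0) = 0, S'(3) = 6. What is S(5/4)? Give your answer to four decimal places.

1.6719

With M_i denoting the second derivative at x_i, h_i = 1, 1, 1, and Δ_i = (y_(i+1) − y_i)/h_i = 0, 0, 7:
  1·M_0 + 4·M_1 + 1·M_2 = 6(Δ_1 - Δ_0) = 0
  1·M_1 + 4·M_2 + 1·M_3 = 6(Δ_2 - Δ_1) = 42
Clamped end conditions give two more equations: 2h_0·M_0 + h_0·M_1 = 6(Δ_0 - S'(0)) = 0 and h_2·M_2 + 2h_2·M_3 = 6(S'(3) - Δ_2) = -6.
Forward elimination and back-substitution give M_0 = 2, M_1 = -4, M_2 = 14, M_3 = -10.
On [1, 2], S(x) = 2 - 1·(x - 1) - 2·(x - 1)² + 3·(x - 1)³.
With (x - 1) = 1/4: S(5/4) = 107/64.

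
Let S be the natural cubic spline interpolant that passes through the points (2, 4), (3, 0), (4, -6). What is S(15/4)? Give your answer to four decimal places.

-4.3828

Write σ_i for S''(x_i). With h_i = 1, 1 and divided differences Δ_i = -4, -6, the continuity of S' gives the tridiagonal system
  1·σ_0 + 4·σ_1 + 1·σ_2 = 6(Δ_1 - Δ_0) = -12
Natural end conditions: σ_0 = σ_2 = 0.
Forward elimination and back-substitution give σ_0 = 0, σ_1 = -3, σ_2 = 0.
On [3, 4], S(t) = 0 - 5·(t - 3) - 3/2·(t - 3)² + 1/2·(t - 3)³.
With (t - 3) = 3/4: S(15/4) = -561/128.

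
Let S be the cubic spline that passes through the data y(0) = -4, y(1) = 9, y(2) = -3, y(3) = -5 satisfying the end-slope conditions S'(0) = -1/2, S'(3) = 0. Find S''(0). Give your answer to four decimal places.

72.5333

Put M_i = S'' at the i-th knot. Here h = (1, 1, 1) and Δ = (13, -12, -2), so the interior equations h_(i-1)·M_(i-1) + 2(h_(i-1)+h_i)·M_i + h_i·M_(i+1) = 6(Δ_i − Δ_(i-1)) read
  1·M_0 + 4·M_1 + 1·M_2 = 6(Δ_1 - Δ_0) = -150
  1·M_1 + 4·M_2 + 1·M_3 = 6(Δ_2 - Δ_1) = 60
Clamped end conditions give two more equations: 2h_0·M_0 + h_0·M_1 = 6(Δ_0 - S'(0)) = 81 and h_2·M_2 + 2h_2·M_3 = 6(S'(3) - Δ_2) = 12.
Solving: M_0 = 1088/15, M_1 = -961/15, M_2 = 506/15, M_3 = -163/15.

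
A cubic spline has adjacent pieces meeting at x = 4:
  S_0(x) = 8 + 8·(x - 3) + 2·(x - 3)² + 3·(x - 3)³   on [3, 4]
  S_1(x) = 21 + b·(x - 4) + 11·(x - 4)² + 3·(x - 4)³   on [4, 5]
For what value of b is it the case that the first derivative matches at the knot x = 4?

S_0'(x) = 8 + 4·(x - 3) + 9·(x - 3)², so S_0'(4) = 21. On the right, S_1'(4) = b, so b = 21.

21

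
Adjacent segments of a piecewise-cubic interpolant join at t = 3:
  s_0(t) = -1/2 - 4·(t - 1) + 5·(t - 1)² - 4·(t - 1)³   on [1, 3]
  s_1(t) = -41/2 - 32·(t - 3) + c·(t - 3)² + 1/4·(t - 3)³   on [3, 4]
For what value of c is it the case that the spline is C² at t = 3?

-19

s_0''(t) = 10 - 24·(t - 1), so s_0''(3) = -38. On the right, s_1''(3) = 2c, so c = -19.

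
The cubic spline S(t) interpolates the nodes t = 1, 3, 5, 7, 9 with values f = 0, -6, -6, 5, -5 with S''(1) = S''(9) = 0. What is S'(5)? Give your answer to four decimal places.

With m_i denoting the second derivative at x_i, h_i = 2, 2, 2, 2, and Δ_i = (y_(i+1) − y_i)/h_i = -3, 0, 11/2, -5:
  2·m_0 + 8·m_1 + 2·m_2 = 6(Δ_1 - Δ_0) = 18
  2·m_1 + 8·m_2 + 2·m_3 = 6(Δ_2 - Δ_1) = 33
  2·m_2 + 8·m_3 + 2·m_4 = 6(Δ_3 - Δ_2) = -63
Natural end conditions: m_0 = m_4 = 0.
Solving: m_0 = 0, m_1 = 75/112, m_2 = 177/28, m_3 = -1059/112, m_4 = 0.
On [5, 7], S'(t) = b_2 + 2c_2·(t - 5) + 3d_2·(t - 5)² with b_2 = Δ_2 - h_2(2m_2 + m_3)/6 = 71/16, c_2 = m_2/2 = 177/56, d_2 = (m_3 - m_2)/(6h_2) = -589/448. So S'(5) = 71/16.

4.4375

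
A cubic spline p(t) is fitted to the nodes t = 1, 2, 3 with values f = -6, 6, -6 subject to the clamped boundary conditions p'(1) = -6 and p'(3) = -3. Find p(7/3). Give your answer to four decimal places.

Let σ_i = p''(x_i). Step sizes h_i = 1, 1; slopes of the chords Δ_i = (y_(i+1) - y_i)/h_i = 12, -12.
  1·σ_0 + 4·σ_1 + 1·σ_2 = 6(Δ_1 - Δ_0) = -144
Clamped end conditions give two more equations: 2h_0·σ_0 + h_0·σ_1 = 6(Δ_0 - p'(1)) = 108 and h_1·σ_1 + 2h_1·σ_2 = 6(p'(3) - Δ_1) = 54.
Solving: σ_0 = 183/2, σ_1 = -75, σ_2 = 129/2.
On [2, 3], p(t) = 6 + 9/4·(t - 2) - 75/2·(t - 2)² + 93/4·(t - 2)³.
With (t - 2) = 1/3: p(7/3) = 31/9.

3.4444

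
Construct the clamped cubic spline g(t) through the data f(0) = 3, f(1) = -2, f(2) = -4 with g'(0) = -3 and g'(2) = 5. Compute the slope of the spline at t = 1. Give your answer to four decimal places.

-5.7500

With σ_i denoting the second derivative at x_i, h_i = 1, 1, and Δ_i = (y_(i+1) − y_i)/h_i = -5, -2:
  1·σ_0 + 4·σ_1 + 1·σ_2 = 6(Δ_1 - Δ_0) = 18
Clamped end conditions give two more equations: 2h_0·σ_0 + h_0·σ_1 = 6(Δ_0 - g'(0)) = -12 and h_1·σ_1 + 2h_1·σ_2 = 6(g'(2) - Δ_1) = 42.
Solving: σ_0 = -13/2, σ_1 = 1, σ_2 = 41/2.
On [1, 2], g'(t) = b_1 + 2c_1·(t - 1) + 3d_1·(t - 1)² with b_1 = Δ_1 - h_1(2σ_1 + σ_2)/6 = -23/4, c_1 = σ_1/2 = 1/2, d_1 = (σ_2 - σ_1)/(6h_1) = 13/4. So g'(1) = -23/4.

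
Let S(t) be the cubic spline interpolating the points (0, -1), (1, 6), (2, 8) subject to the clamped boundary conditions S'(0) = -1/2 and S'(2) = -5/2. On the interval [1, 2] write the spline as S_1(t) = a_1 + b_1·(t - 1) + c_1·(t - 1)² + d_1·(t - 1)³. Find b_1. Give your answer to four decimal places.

Put M_i = S'' at the i-th knot. Here h = (1, 1) and Δ = (7, 2), so the interior equations h_(i-1)·M_(i-1) + 2(h_(i-1)+h_i)·M_i + h_i·M_(i+1) = 6(Δ_i − Δ_(i-1)) read
  1·M_0 + 4·M_1 + 1·M_2 = 6(Δ_1 - Δ_0) = -30
Clamped end conditions give two more equations: 2h_0·M_0 + h_0·M_1 = 6(Δ_0 - S'(0)) = 45 and h_1·M_1 + 2h_1·M_2 = 6(S'(2) - Δ_1) = -27.
Solving the tridiagonal system: M_0 = 29, M_1 = -13, M_2 = -7.
On [1, 2], with S_1(t) = a_1 + b_1·(t - 1) + c_1·(t - 1)² + d_1·(t - 1)³: c_1 = M_1/2 = -13/2, d_1 = (M_2 - M_1)/(6h_1) = 1, b_1 = Δ_1 - h_1(2M_1 + M_2)/6 = 15/2.

7.5000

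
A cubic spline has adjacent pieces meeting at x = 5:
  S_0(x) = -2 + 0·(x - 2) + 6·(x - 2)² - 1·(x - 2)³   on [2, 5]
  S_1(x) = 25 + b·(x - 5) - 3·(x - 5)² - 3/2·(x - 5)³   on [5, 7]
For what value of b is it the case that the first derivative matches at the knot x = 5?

9

S_0'(x) = 0 + 12·(x - 2) - 3·(x - 2)², so S_0'(5) = 9. On the right, S_1'(5) = b, so b = 9.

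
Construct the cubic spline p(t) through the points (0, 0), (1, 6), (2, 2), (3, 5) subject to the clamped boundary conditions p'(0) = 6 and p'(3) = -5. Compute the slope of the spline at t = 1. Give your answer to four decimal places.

-0.1333

Put m_i = p'' at the i-th knot. Here h = (1, 1, 1) and Δ = (6, -4, 3), so the interior equations h_(i-1)·m_(i-1) + 2(h_(i-1)+h_i)·m_i + h_i·m_(i+1) = 6(Δ_i − Δ_(i-1)) read
  1·m_0 + 4·m_1 + 1·m_2 = 6(Δ_1 - Δ_0) = -60
  1·m_1 + 4·m_2 + 1·m_3 = 6(Δ_2 - Δ_1) = 42
Clamped end conditions give two more equations: 2h_0·m_0 + h_0·m_1 = 6(Δ_0 - p'(0)) = 0 and h_2·m_2 + 2h_2·m_3 = 6(p'(3) - Δ_2) = -48.
Hence m_0 = 184/15, m_1 = -368/15, m_2 = 388/15, m_3 = -554/15.
On [1, 2], p'(t) = b_1 + 2c_1·(t - 1) + 3d_1·(t - 1)² with b_1 = Δ_1 - h_1(2m_1 + m_2)/6 = -2/15, c_1 = m_1/2 = -184/15, d_1 = (m_2 - m_1)/(6h_1) = 42/5. So p'(1) = -2/15.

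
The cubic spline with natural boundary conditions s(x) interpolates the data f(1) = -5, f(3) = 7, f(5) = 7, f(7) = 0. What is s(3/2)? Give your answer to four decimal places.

Let M_i = s''(x_i). Step sizes h_i = 2, 2, 2; slopes of the chords Δ_i = (y_(i+1) - y_i)/h_i = 6, 0, -7/2.
  2·M_0 + 8·M_1 + 2·M_2 = 6(Δ_1 - Δ_0) = -36
  2·M_1 + 8·M_2 + 2·M_3 = 6(Δ_2 - Δ_1) = -21
Natural end conditions: M_0 = M_3 = 0.
Solving: M_0 = 0, M_1 = -41/10, M_2 = -8/5, M_3 = 0.
On [1, 3], s(x) = -5 + 221/30·(x - 1) + 0·(x - 1)² - 41/120·(x - 1)³.
With (x - 1) = 1/2: s(3/2) = -87/64.

-1.3594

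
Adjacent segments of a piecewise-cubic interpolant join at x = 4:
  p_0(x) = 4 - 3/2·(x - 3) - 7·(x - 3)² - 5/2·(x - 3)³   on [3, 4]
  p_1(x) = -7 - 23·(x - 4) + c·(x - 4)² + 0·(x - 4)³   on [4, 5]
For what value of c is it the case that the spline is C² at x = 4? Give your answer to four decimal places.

-14.5000

p_0''(x) = -14 - 15·(x - 3), so p_0''(4) = -29. On the right, p_1''(4) = 2c, so c = -29/2.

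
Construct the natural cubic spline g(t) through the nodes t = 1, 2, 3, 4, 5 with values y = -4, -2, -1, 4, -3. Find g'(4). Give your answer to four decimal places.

With M_i denoting the second derivative at x_i, h_i = 1, 1, 1, 1, and Δ_i = (y_(i+1) − y_i)/h_i = 2, 1, 5, -7:
  1·M_0 + 4·M_1 + 1·M_2 = 6(Δ_1 - Δ_0) = -6
  1·M_1 + 4·M_2 + 1·M_3 = 6(Δ_2 - Δ_1) = 24
  1·M_2 + 4·M_3 + 1·M_4 = 6(Δ_3 - Δ_2) = -72
Natural end conditions: M_0 = M_4 = 0.
Solving: M_0 = 0, M_1 = -129/28, M_2 = 87/7, M_3 = -591/28, M_4 = 0.
On [4, 5], g'(t) = b_3 + 2c_3·(t - 4) + 3d_3·(t - 4)² with b_3 = Δ_3 - h_3(2M_3 + M_4)/6 = 1/28, c_3 = M_3/2 = -591/56, d_3 = (M_4 - M_3)/(6h_3) = 197/56. So g'(4) = 1/28.

0.0357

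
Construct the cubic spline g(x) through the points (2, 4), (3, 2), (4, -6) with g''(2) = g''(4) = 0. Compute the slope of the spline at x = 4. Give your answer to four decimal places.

-9.5000

Put M_i = g'' at the i-th knot. Here h = (1, 1) and Δ = (-2, -8), so the interior equations h_(i-1)·M_(i-1) + 2(h_(i-1)+h_i)·M_i + h_i·M_(i+1) = 6(Δ_i − Δ_(i-1)) read
  1·M_0 + 4·M_1 + 1·M_2 = 6(Δ_1 - Δ_0) = -36
Natural end conditions: M_0 = M_2 = 0.
Hence M_0 = 0, M_1 = -9, M_2 = 0.
On [3, 4], g'(x) = b_1 + 2c_1·(x - 3) + 3d_1·(x - 3)² with b_1 = Δ_1 - h_1(2M_1 + M_2)/6 = -5, c_1 = M_1/2 = -9/2, d_1 = (M_2 - M_1)/(6h_1) = 3/2. So g'(4) = -19/2.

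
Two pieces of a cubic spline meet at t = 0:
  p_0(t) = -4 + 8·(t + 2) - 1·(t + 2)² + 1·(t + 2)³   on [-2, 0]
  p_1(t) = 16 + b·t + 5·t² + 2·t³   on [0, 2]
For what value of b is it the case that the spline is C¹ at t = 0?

p_0'(t) = 8 - 2·(t + 2) + 3·(t + 2)², so p_0'(0) = 16. On the right, p_1'(0) = b, so b = 16.

16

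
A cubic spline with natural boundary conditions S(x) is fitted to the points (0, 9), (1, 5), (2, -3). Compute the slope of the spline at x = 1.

-6

Put M_i = S'' at the i-th knot. Here h = (1, 1) and Δ = (-4, -8), so the interior equations h_(i-1)·M_(i-1) + 2(h_(i-1)+h_i)·M_i + h_i·M_(i+1) = 6(Δ_i − Δ_(i-1)) read
  1·M_0 + 4·M_1 + 1·M_2 = 6(Δ_1 - Δ_0) = -24
Natural end conditions: M_0 = M_2 = 0.
Hence M_0 = 0, M_1 = -6, M_2 = 0.
On [1, 2], S'(x) = b_1 + 2c_1·(x - 1) + 3d_1·(x - 1)² with b_1 = Δ_1 - h_1(2M_1 + M_2)/6 = -6, c_1 = M_1/2 = -3, d_1 = (M_2 - M_1)/(6h_1) = 1. So S'(1) = -6.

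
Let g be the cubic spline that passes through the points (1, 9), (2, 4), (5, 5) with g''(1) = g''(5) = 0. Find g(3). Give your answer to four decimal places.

Put M_i = g'' at the i-th knot. Here h = (1, 3) and Δ = (-5, 1/3), so the interior equations h_(i-1)·M_(i-1) + 2(h_(i-1)+h_i)·M_i + h_i·M_(i+1) = 6(Δ_i − Δ_(i-1)) read
  1·M_0 + 8·M_1 + 3·M_2 = 6(Δ_1 - Δ_0) = 32
Natural end conditions: M_0 = M_2 = 0.
Solving: M_0 = 0, M_1 = 4, M_2 = 0.
On [2, 5], g(t) = 4 - 11/3·(t - 2) + 2·(t - 2)² - 2/9·(t - 2)³.
With (t - 2) = 1: g(3) = 19/9.

2.1111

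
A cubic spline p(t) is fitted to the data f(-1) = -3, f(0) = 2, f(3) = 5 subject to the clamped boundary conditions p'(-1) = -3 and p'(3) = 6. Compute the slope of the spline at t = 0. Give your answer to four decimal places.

With m_i denoting the second derivative at x_i, h_i = 1, 3, and Δ_i = (y_(i+1) − y_i)/h_i = 5, 1:
  1·m_0 + 8·m_1 + 3·m_2 = 6(Δ_1 - Δ_0) = -24
Clamped end conditions give two more equations: 2h_0·m_0 + h_0·m_1 = 6(Δ_0 - p'(-1)) = 48 and h_1·m_1 + 2h_1·m_2 = 6(p'(3) - Δ_1) = 30.
Solving the tridiagonal system: m_0 = 117/4, m_1 = -21/2, m_2 = 41/4.
On [0, 3], p'(t) = b_1 + 2c_1·t + 3d_1·t² with b_1 = Δ_1 - h_1(2m_1 + m_2)/6 = 51/8, c_1 = m_1/2 = -21/4, d_1 = (m_2 - m_1)/(6h_1) = 83/72. So p'(0) = 51/8.

6.3750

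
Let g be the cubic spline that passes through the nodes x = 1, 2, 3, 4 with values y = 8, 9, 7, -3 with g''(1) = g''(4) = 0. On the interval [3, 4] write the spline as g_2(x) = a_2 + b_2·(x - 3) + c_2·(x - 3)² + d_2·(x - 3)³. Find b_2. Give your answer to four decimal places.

-6.1333

Write M_i for g''(x_i). With h_i = 1, 1, 1 and divided differences Δ_i = 1, -2, -10, the continuity of g' gives the tridiagonal system
  1·M_0 + 4·M_1 + 1·M_2 = 6(Δ_1 - Δ_0) = -18
  1·M_1 + 4·M_2 + 1·M_3 = 6(Δ_2 - Δ_1) = -48
Natural end conditions: M_0 = M_3 = 0.
Solving: M_0 = 0, M_1 = -8/5, M_2 = -58/5, M_3 = 0.
On [3, 4], with g_2(x) = a_2 + b_2·(x - 3) + c_2·(x - 3)² + d_2·(x - 3)³: c_2 = M_2/2 = -29/5, d_2 = (M_3 - M_2)/(6h_2) = 29/15, b_2 = Δ_2 - h_2(2M_2 + M_3)/6 = -92/15.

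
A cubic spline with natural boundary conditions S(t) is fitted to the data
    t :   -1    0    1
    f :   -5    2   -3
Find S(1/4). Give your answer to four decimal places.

Write M_i for S''(x_i). With h_i = 1, 1 and divided differences Δ_i = 7, -5, the continuity of S' gives the tridiagonal system
  1·M_0 + 4·M_1 + 1·M_2 = 6(Δ_1 - Δ_0) = -72
Natural end conditions: M_0 = M_2 = 0.
Solving: M_0 = 0, M_1 = -18, M_2 = 0.
On [0, 1], S(t) = 2 + 1·t - 9·t² + 3·t³.
With t = 1/4: S(1/4) = 111/64.

1.7344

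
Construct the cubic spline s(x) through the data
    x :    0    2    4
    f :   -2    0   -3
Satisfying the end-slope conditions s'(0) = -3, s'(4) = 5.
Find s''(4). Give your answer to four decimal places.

13.6250

Put M_i = s'' at the i-th knot. Here h = (2, 2) and Δ = (1, -3/2), so the interior equations h_(i-1)·M_(i-1) + 2(h_(i-1)+h_i)·M_i + h_i·M_(i+1) = 6(Δ_i − Δ_(i-1)) read
  2·M_0 + 8·M_1 + 2·M_2 = 6(Δ_1 - Δ_0) = -15
Clamped end conditions give two more equations: 2h_0·M_0 + h_0·M_1 = 6(Δ_0 - s'(0)) = 24 and h_1·M_1 + 2h_1·M_2 = 6(s'(4) - Δ_1) = 39.
Forward elimination and back-substitution give M_0 = 79/8, M_1 = -31/4, M_2 = 109/8.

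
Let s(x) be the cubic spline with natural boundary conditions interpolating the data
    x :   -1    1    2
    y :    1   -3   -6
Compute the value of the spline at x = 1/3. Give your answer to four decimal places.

-1.4198

Write M_i for s''(x_i). With h_i = 2, 1 and divided differences Δ_i = -2, -3, the continuity of s' gives the tridiagonal system
  2·M_0 + 6·M_1 + 1·M_2 = 6(Δ_1 - Δ_0) = -6
Natural end conditions: M_0 = M_2 = 0.
Forward elimination and back-substitution give M_0 = 0, M_1 = -1, M_2 = 0.
On [-1, 1], s(x) = 1 - 5/3·(x + 1) + 0·(x + 1)² - 1/12·(x + 1)³.
With (x + 1) = 4/3: s(1/3) = -115/81.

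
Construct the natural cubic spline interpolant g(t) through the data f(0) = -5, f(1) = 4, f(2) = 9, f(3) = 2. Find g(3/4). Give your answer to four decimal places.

1.8375

Write σ_i for g''(x_i). With h_i = 1, 1, 1 and divided differences Δ_i = 9, 5, -7, the continuity of g' gives the tridiagonal system
  1·σ_0 + 4·σ_1 + 1·σ_2 = 6(Δ_1 - Δ_0) = -24
  1·σ_1 + 4·σ_2 + 1·σ_3 = 6(Δ_2 - Δ_1) = -72
Natural end conditions: σ_0 = σ_3 = 0.
Solving: σ_0 = 0, σ_1 = -8/5, σ_2 = -88/5, σ_3 = 0.
On [0, 1], g(t) = -5 + 139/15·t + 0·t² - 4/15·t³.
With t = 3/4: g(3/4) = 147/80.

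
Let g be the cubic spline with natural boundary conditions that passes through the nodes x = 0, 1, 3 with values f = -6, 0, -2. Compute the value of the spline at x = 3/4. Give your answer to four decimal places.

Put σ_i = g'' at the i-th knot. Here h = (1, 2) and Δ = (6, -1), so the interior equations h_(i-1)·σ_(i-1) + 2(h_(i-1)+h_i)·σ_i + h_i·σ_(i+1) = 6(Δ_i − Δ_(i-1)) read
  1·σ_0 + 6·σ_1 + 2·σ_2 = 6(Δ_1 - Δ_0) = -42
Natural end conditions: σ_0 = σ_2 = 0.
Hence σ_0 = 0, σ_1 = -7, σ_2 = 0.
On [0, 1], g(x) = -6 + 43/6·x + 0·x² - 7/6·x³.
With x = 3/4: g(3/4) = -143/128.

-1.1172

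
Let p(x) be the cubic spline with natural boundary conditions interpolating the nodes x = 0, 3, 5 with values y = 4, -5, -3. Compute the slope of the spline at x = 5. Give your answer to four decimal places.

Put m_i = p'' at the i-th knot. Here h = (3, 2) and Δ = (-3, 1), so the interior equations h_(i-1)·m_(i-1) + 2(h_(i-1)+h_i)·m_i + h_i·m_(i+1) = 6(Δ_i − Δ_(i-1)) read
  3·m_0 + 10·m_1 + 2·m_2 = 6(Δ_1 - Δ_0) = 24
Natural end conditions: m_0 = m_2 = 0.
Solving the tridiagonal system: m_0 = 0, m_1 = 12/5, m_2 = 0.
On [3, 5], p'(x) = b_1 + 2c_1·(x - 3) + 3d_1·(x - 3)² with b_1 = Δ_1 - h_1(2m_1 + m_2)/6 = -3/5, c_1 = m_1/2 = 6/5, d_1 = (m_2 - m_1)/(6h_1) = -1/5. So p'(5) = 9/5.

1.8000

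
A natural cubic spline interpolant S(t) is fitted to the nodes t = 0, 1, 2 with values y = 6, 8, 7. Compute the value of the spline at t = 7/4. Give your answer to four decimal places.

Write σ_i for S''(x_i). With h_i = 1, 1 and divided differences Δ_i = 2, -1, the continuity of S' gives the tridiagonal system
  1·σ_0 + 4·σ_1 + 1·σ_2 = 6(Δ_1 - Δ_0) = -18
Natural end conditions: σ_0 = σ_2 = 0.
Solving: σ_0 = 0, σ_1 = -9/2, σ_2 = 0.
On [1, 2], S(t) = 8 + 1/2·(t - 1) - 9/4·(t - 1)² + 3/4·(t - 1)³.
With (t - 1) = 3/4: S(7/4) = 1901/256.

7.4258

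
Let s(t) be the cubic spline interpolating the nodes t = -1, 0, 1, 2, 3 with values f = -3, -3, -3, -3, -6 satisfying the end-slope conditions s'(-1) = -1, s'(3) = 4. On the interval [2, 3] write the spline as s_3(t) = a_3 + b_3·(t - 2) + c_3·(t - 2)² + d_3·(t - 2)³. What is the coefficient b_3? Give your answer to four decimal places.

-3.4643

Write m_i for s''(x_i). With h_i = 1, 1, 1, 1 and divided differences Δ_i = 0, 0, 0, -3, the continuity of s' gives the tridiagonal system
  1·m_0 + 4·m_1 + 1·m_2 = 6(Δ_1 - Δ_0) = 0
  1·m_1 + 4·m_2 + 1·m_3 = 6(Δ_2 - Δ_1) = 0
  1·m_2 + 4·m_3 + 1·m_4 = 6(Δ_3 - Δ_2) = -18
Clamped end conditions give two more equations: 2h_0·m_0 + h_0·m_1 = 6(Δ_0 - s'(-1)) = 6 and h_3·m_3 + 2h_3·m_4 = 6(s'(3) - Δ_3) = 42.
Forward elimination and back-substitution give m_0 = 55/14, m_1 = -13/7, m_2 = 7/2, m_3 = -85/7, m_4 = 379/14.
On [2, 3], with s_3(t) = a_3 + b_3·(t - 2) + c_3·(t - 2)² + d_3·(t - 2)³: c_3 = m_3/2 = -85/14, d_3 = (m_4 - m_3)/(6h_3) = 183/28, b_3 = Δ_3 - h_3(2m_3 + m_4)/6 = -97/28.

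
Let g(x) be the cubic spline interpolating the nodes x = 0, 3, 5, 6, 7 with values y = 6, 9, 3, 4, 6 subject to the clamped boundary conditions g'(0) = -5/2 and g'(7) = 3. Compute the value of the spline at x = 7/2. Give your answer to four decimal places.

7.7632

With m_i denoting the second derivative at x_i, h_i = 3, 2, 1, 1, and Δ_i = (y_(i+1) − y_i)/h_i = 1, -3, 1, 2:
  3·m_0 + 10·m_1 + 2·m_2 = 6(Δ_1 - Δ_0) = -24
  2·m_1 + 6·m_2 + 1·m_3 = 6(Δ_2 - Δ_1) = 24
  1·m_2 + 4·m_3 + 1·m_4 = 6(Δ_3 - Δ_2) = 6
Clamped end conditions give two more equations: 2h_0·m_0 + h_0·m_1 = 6(Δ_0 - g'(0)) = 21 and h_3·m_3 + 2h_3·m_4 = 6(g'(7) - Δ_3) = 6.
Solving: m_0 = 81/13, m_1 = -71/13, m_2 = 155/26, m_3 = -11/13, m_4 = 89/26.
On [3, 5], g(x) = 9 - 35/26·(x - 3) - 71/26·(x - 3)² + 99/104·(x - 3)³.
With (x - 3) = 1/2: g(7/2) = 6459/832.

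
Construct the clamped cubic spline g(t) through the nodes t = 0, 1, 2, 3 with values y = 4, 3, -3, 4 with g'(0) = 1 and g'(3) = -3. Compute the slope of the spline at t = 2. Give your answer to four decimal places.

Put M_i = g'' at the i-th knot. Here h = (1, 1, 1) and Δ = (-1, -6, 7), so the interior equations h_(i-1)·M_(i-1) + 2(h_(i-1)+h_i)·M_i + h_i·M_(i+1) = 6(Δ_i − Δ_(i-1)) read
  1·M_0 + 4·M_1 + 1·M_2 = 6(Δ_1 - Δ_0) = -30
  1·M_1 + 4·M_2 + 1·M_3 = 6(Δ_2 - Δ_1) = 78
Clamped end conditions give two more equations: 2h_0·M_0 + h_0·M_1 = 6(Δ_0 - g'(0)) = -12 and h_2·M_2 + 2h_2·M_3 = 6(g'(3) - Δ_2) = -60.
Forward elimination and back-substitution give M_0 = 38/15, M_1 = -256/15, M_2 = 536/15, M_3 = -718/15.
On [2, 3], g'(t) = b_2 + 2c_2·(t - 2) + 3d_2·(t - 2)² with b_2 = Δ_2 - h_2(2M_2 + M_3)/6 = 46/15, c_2 = M_2/2 = 268/15, d_2 = (M_3 - M_2)/(6h_2) = -209/15. So g'(2) = 46/15.

3.0667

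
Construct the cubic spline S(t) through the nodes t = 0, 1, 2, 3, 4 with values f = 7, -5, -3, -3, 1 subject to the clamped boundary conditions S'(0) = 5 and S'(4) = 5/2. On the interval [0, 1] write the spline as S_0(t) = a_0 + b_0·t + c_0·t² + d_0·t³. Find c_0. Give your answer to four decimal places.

Let M_i = S''(x_i). Step sizes h_i = 1, 1, 1, 1; slopes of the chords Δ_i = (y_(i+1) - y_i)/h_i = -12, 2, 0, 4.
  1·M_0 + 4·M_1 + 1·M_2 = 6(Δ_1 - Δ_0) = 84
  1·M_1 + 4·M_2 + 1·M_3 = 6(Δ_2 - Δ_1) = -12
  1·M_2 + 4·M_3 + 1·M_4 = 6(Δ_3 - Δ_2) = 24
Clamped end conditions give two more equations: 2h_0·M_0 + h_0·M_1 = 6(Δ_0 - S'(0)) = -102 and h_3·M_3 + 2h_3·M_4 = 6(S'(4) - Δ_3) = -9.
Forward elimination and back-substitution give M_0 = -4073/56, M_1 = 1217/28, M_2 = -137/8, M_3 = 365/28, M_4 = -617/56.
On [0, 1], with S_0(t) = a_0 + b_0·t + c_0·t² + d_0·t³: c_0 = M_0/2 = -4073/112, d_0 = (M_1 - M_0)/(6h_0) = 2169/112, b_0 = Δ_0 - h_0(2M_0 + M_1)/6 = 5.

-36.3661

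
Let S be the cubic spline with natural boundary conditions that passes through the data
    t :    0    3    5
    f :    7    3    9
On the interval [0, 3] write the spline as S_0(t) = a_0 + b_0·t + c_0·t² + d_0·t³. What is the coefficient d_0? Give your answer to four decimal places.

0.1444

Write σ_i for S''(x_i). With h_i = 3, 2 and divided differences Δ_i = -4/3, 3, the continuity of S' gives the tridiagonal system
  3·σ_0 + 10·σ_1 + 2·σ_2 = 6(Δ_1 - Δ_0) = 26
Natural end conditions: σ_0 = σ_2 = 0.
Hence σ_0 = 0, σ_1 = 13/5, σ_2 = 0.
On [0, 3], with S_0(t) = a_0 + b_0·t + c_0·t² + d_0·t³: c_0 = σ_0/2 = 0, d_0 = (σ_1 - σ_0)/(6h_0) = 13/90, b_0 = Δ_0 - h_0(2σ_0 + σ_1)/6 = -79/30.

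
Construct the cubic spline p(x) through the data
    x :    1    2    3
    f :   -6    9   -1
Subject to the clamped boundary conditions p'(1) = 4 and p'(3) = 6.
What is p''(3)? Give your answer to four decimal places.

With M_i denoting the second derivative at x_i, h_i = 1, 1, and Δ_i = (y_(i+1) − y_i)/h_i = 15, -10:
  1·M_0 + 4·M_1 + 1·M_2 = 6(Δ_1 - Δ_0) = -150
Clamped end conditions give two more equations: 2h_0·M_0 + h_0·M_1 = 6(Δ_0 - p'(1)) = 66 and h_1·M_1 + 2h_1·M_2 = 6(p'(3) - Δ_1) = 96.
Solving: M_0 = 143/2, M_1 = -77, M_2 = 173/2.

86.5000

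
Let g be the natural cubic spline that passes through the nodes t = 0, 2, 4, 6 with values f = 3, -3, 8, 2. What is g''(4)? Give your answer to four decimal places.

Put σ_i = g'' at the i-th knot. Here h = (2, 2, 2) and Δ = (-3, 11/2, -3), so the interior equations h_(i-1)·σ_(i-1) + 2(h_(i-1)+h_i)·σ_i + h_i·σ_(i+1) = 6(Δ_i − Δ_(i-1)) read
  2·σ_0 + 8·σ_1 + 2·σ_2 = 6(Δ_1 - Δ_0) = 51
  2·σ_1 + 8·σ_2 + 2·σ_3 = 6(Δ_2 - Δ_1) = -51
Natural end conditions: σ_0 = σ_3 = 0.
Solving: σ_0 = 0, σ_1 = 17/2, σ_2 = -17/2, σ_3 = 0.

-8.5000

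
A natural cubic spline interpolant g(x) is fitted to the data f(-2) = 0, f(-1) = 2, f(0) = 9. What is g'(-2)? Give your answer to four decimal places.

Write M_i for g''(x_i). With h_i = 1, 1 and divided differences Δ_i = 2, 7, the continuity of g' gives the tridiagonal system
  1·M_0 + 4·M_1 + 1·M_2 = 6(Δ_1 - Δ_0) = 30
Natural end conditions: M_0 = M_2 = 0.
Forward elimination and back-substitution give M_0 = 0, M_1 = 15/2, M_2 = 0.
On [-2, -1], g'(x) = b_0 + 2c_0·(x + 2) + 3d_0·(x + 2)² with b_0 = Δ_0 - h_0(2M_0 + M_1)/6 = 3/4, c_0 = M_0/2 = 0, d_0 = (M_1 - M_0)/(6h_0) = 5/4. So g'(-2) = 3/4.

0.7500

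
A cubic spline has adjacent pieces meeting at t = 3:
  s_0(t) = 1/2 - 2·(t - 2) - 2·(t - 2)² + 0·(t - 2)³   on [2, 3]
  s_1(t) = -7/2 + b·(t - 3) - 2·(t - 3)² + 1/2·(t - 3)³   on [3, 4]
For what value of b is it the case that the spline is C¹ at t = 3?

-6

s_0'(t) = -2 - 4·(t - 2) + 0·(t - 2)², so s_0'(3) = -6. On the right, s_1'(3) = b, so b = -6.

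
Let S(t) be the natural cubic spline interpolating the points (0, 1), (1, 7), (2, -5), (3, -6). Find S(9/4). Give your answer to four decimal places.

-6.6063

Write M_i for S''(x_i). With h_i = 1, 1, 1 and divided differences Δ_i = 6, -12, -1, the continuity of S' gives the tridiagonal system
  1·M_0 + 4·M_1 + 1·M_2 = 6(Δ_1 - Δ_0) = -108
  1·M_1 + 4·M_2 + 1·M_3 = 6(Δ_2 - Δ_1) = 66
Natural end conditions: M_0 = M_3 = 0.
Forward elimination and back-substitution give M_0 = 0, M_1 = -166/5, M_2 = 124/5, M_3 = 0.
On [2, 3], S(t) = -5 - 139/15·(t - 2) + 62/5·(t - 2)² - 62/15·(t - 2)³.
With (t - 2) = 1/4: S(9/4) = -1057/160.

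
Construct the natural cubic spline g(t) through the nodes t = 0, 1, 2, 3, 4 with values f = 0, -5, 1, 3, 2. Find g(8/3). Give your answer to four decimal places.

Let m_i = g''(x_i). Step sizes h_i = 1, 1, 1, 1; slopes of the chords Δ_i = (y_(i+1) - y_i)/h_i = -5, 6, 2, -1.
  1·m_0 + 4·m_1 + 1·m_2 = 6(Δ_1 - Δ_0) = 66
  1·m_1 + 4·m_2 + 1·m_3 = 6(Δ_2 - Δ_1) = -24
  1·m_2 + 4·m_3 + 1·m_4 = 6(Δ_3 - Δ_2) = -18
Natural end conditions: m_0 = m_4 = 0.
Solving the tridiagonal system: m_0 = 0, m_1 = 267/14, m_2 = -72/7, m_3 = -27/14, m_4 = 0.
On [2, 3], g(t) = 1 + 23/4·(t - 2) - 36/7·(t - 2)² + 39/28·(t - 2)³.
With (t - 2) = 2/3: g(8/3) = 373/126.

2.9603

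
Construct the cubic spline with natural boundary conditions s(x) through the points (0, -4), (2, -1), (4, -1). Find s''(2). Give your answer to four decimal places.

-1.1250

With σ_i denoting the second derivative at x_i, h_i = 2, 2, and Δ_i = (y_(i+1) − y_i)/h_i = 3/2, 0:
  2·σ_0 + 8·σ_1 + 2·σ_2 = 6(Δ_1 - Δ_0) = -9
Natural end conditions: σ_0 = σ_2 = 0.
Solving: σ_0 = 0, σ_1 = -9/8, σ_2 = 0.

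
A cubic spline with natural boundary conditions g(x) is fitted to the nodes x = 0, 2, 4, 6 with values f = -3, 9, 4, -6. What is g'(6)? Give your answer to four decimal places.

-5.1000

Let m_i = g''(x_i). Step sizes h_i = 2, 2, 2; slopes of the chords Δ_i = (y_(i+1) - y_i)/h_i = 6, -5/2, -5.
  2·m_0 + 8·m_1 + 2·m_2 = 6(Δ_1 - Δ_0) = -51
  2·m_1 + 8·m_2 + 2·m_3 = 6(Δ_2 - Δ_1) = -15
Natural end conditions: m_0 = m_3 = 0.
Forward elimination and back-substitution give m_0 = 0, m_1 = -63/10, m_2 = -3/10, m_3 = 0.
On [4, 6], g'(x) = b_2 + 2c_2·(x - 4) + 3d_2·(x - 4)² with b_2 = Δ_2 - h_2(2m_2 + m_3)/6 = -24/5, c_2 = m_2/2 = -3/20, d_2 = (m_3 - m_2)/(6h_2) = 1/40. So g'(6) = -51/10.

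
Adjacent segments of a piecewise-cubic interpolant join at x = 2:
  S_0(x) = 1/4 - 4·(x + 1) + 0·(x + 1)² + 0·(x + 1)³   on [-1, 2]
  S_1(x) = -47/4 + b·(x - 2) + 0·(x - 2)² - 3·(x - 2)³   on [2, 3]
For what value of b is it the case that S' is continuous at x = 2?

-4

S_0'(x) = -4 + 0·(x + 1) + 0·(x + 1)², so S_0'(2) = -4. On the right, S_1'(2) = b, so b = -4.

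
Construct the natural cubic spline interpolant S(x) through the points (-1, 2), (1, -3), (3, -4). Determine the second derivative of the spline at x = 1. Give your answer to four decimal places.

1.5000

Let M_i = S''(x_i). Step sizes h_i = 2, 2; slopes of the chords Δ_i = (y_(i+1) - y_i)/h_i = -5/2, -1/2.
  2·M_0 + 8·M_1 + 2·M_2 = 6(Δ_1 - Δ_0) = 12
Natural end conditions: M_0 = M_2 = 0.
Hence M_0 = 0, M_1 = 3/2, M_2 = 0.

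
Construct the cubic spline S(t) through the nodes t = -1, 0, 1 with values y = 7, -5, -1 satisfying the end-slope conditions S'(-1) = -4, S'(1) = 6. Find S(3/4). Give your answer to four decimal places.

-2.7734

Let M_i = S''(x_i). Step sizes h_i = 1, 1; slopes of the chords Δ_i = (y_(i+1) - y_i)/h_i = -12, 4.
  1·M_0 + 4·M_1 + 1·M_2 = 6(Δ_1 - Δ_0) = 96
Clamped end conditions give two more equations: 2h_0·M_0 + h_0·M_1 = 6(Δ_0 - S'(-1)) = -48 and h_1·M_1 + 2h_1·M_2 = 6(S'(1) - Δ_1) = 12.
Hence M_0 = -43, M_1 = 38, M_2 = -13.
On [0, 1], S(t) = -5 - 13/2·t + 19·t² - 17/2·t³.
With t = 3/4: S(3/4) = -355/128.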